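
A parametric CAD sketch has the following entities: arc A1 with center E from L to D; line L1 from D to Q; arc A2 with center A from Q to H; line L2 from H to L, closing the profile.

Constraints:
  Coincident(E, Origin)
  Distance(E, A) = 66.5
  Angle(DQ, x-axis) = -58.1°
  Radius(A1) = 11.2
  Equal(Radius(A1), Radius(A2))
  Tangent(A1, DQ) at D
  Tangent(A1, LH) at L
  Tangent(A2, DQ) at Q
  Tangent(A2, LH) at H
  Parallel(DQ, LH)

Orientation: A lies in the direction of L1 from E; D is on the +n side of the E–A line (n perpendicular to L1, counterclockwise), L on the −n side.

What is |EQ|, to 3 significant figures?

67.4

The slot axis is L1's direction at -58.1°, so u = (cos -58.1°, sin -58.1°) = (0.528, -0.849) and n = (−sin -58.1°, cos -58.1°) = (0.849, 0.528). E is at the origin and A lies 66.5 along u from E, so A = 66.5·u = (35.1, -56.5). Tangency of A1 to both parallel lines with radius 11.2 puts D and L at E ± 11.2·n: D = (9.51, 5.92), L = (-9.51, -5.92). Equal radii place Q and H the same way about A: Q = A + 11.2·n = (44.6, -50.5), H = A − 11.2·n = (25.6, -62.4). Then |EQ| = |Q − E| = 67.4.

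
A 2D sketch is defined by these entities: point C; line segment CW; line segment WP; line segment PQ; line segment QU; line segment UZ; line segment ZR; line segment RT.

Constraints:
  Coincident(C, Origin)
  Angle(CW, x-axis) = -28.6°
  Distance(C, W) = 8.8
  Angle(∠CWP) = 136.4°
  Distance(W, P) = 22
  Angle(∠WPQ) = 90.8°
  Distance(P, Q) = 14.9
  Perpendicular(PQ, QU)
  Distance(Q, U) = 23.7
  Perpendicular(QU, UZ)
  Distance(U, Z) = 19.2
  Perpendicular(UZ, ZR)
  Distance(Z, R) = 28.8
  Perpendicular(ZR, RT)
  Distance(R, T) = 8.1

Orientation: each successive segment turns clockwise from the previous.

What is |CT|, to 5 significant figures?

33.607

C is at the origin; CW runs at -28.6° with length 8.8, so W = (7.7263, -4.2125). ∠CWP = 136.4° gives WP at -72.200° from the x-axis; with |WP| = 22.0, P = (14.452, -25.159). ∠WPQ = 90.8° gives PQ at -161.40° from the x-axis; with |PQ| = 14.9, Q = (0.32980, -29.912). PQ is perpendicular to QU, so QU runs at 108.60°; with |QU| = 23.7, U = (-7.2295, -7.4497). QU ⟂ UZ, so UZ runs at 18.600°; with |UZ| = 19.2, Z = (10.968, -1.3257). The perpendicularity gives ZR at right angles to UZ, so ZR runs at -71.400°; with |ZR| = 28.8, R = (20.154, -28.621). ZR is perpendicular to RT, so RT runs at -161.40°; with |RT| = 8.1, T = (12.477, -31.205). Then |CT| = |T − C| = 33.607.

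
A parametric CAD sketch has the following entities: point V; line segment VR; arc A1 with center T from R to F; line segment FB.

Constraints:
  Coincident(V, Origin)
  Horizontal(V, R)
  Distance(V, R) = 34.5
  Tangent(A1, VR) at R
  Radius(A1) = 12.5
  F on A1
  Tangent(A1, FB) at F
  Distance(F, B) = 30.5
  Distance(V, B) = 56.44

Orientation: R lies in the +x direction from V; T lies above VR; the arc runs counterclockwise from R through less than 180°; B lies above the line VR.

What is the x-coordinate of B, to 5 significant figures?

33.468

V is at the origin; V and R share the same y with |VR| = 34.5 and R on the +x side, so R = (34.500, 0.0000). Since A1 is tangent to VR there, TR ⟂ VR, so T = R + (0, 12.5) = (34.500, 12.500). Since TF ⟂ FB (tangency), |TB| = √(12.5² + 30.5²) = 32.962 regardless of where F sits on A1. So B lies on both circle(V, 56.44) and circle(T, 32.962); the above-VR intersection is B = (33.468, 45.446). F is the foot of the tangent from B: F = (45.912, 17.600).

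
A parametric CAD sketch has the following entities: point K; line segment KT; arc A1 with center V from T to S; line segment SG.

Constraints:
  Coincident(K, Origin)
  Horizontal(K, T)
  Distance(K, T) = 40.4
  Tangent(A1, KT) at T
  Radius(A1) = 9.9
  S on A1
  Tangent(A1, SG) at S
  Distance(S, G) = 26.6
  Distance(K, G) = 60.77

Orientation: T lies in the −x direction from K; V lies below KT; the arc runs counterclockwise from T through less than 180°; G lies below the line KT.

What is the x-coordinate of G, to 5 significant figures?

-48.023

Checks: |VS| = 9.900 ✓; ∠(VS, SG) = 90.00° ✓; |SG| = 26.60 ✓; |KG| = 60.77 ✓.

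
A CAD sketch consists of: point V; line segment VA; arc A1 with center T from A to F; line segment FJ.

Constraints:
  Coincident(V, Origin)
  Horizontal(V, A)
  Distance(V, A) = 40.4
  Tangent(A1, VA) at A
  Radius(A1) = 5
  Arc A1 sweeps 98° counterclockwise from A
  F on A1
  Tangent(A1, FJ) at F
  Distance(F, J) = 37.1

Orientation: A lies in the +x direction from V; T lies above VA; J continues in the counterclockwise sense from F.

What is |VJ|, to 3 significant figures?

58.4

On A1, A sits at bearing -90° from T; a 98° counterclockwise sweep puts F at bearing 8°, so F = T + 5.0·(cos 8°, sin 8°) = (45.4, 5.70). The tangent condition forces TF to be normal to FJ, so FJ runs along (−sin 8°, cos 8°); with |FJ| = 37.1, J = (40.2, 42.4). Then |VJ| = |J − V| = 58.4.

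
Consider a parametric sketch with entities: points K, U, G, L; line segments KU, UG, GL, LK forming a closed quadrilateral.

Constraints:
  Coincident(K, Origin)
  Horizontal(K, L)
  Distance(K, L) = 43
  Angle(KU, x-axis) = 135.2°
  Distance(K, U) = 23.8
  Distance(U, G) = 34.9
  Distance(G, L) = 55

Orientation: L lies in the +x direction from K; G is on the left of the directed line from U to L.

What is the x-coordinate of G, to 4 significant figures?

7.350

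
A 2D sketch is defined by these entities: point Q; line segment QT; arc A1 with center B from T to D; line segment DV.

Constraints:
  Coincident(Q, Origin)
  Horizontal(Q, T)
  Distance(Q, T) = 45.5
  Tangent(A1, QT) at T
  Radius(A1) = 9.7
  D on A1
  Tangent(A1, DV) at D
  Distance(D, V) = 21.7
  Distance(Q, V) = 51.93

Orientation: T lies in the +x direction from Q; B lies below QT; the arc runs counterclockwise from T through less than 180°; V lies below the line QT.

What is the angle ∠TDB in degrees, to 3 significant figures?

39.4°

Checks: |QT| = 45.50 ✓; |BD| = 9.700 ✓; ∠(BD, DV) = 90.00° ✓; |DV| = 21.70 ✓; |QV| = 51.93 ✓.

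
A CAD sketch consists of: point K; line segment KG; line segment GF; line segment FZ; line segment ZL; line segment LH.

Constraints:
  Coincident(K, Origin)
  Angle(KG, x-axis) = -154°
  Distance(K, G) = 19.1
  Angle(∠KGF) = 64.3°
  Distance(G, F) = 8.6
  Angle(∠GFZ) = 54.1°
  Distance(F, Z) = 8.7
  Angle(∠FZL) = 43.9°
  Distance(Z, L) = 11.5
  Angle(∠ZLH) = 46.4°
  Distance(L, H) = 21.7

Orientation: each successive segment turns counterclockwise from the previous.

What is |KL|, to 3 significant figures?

22.5

K is at the origin; KG runs at -154.0° with length 19.1, so G = (-17.2, -8.37). ∠KGF = 64.3° gives GF at -38.3° from the x-axis; with |GF| = 8.6, F = (-10.4, -13.7). ∠GFZ = 54.1° gives FZ at 87.6° from the x-axis; with |FZ| = 8.7, Z = (-10.1, -5.01). ∠FZL = 43.9° gives ZL at -136° from the x-axis; with |ZL| = 11.5, L = (-18.4, -13.0). Then |KL| = |L − K| = 22.5.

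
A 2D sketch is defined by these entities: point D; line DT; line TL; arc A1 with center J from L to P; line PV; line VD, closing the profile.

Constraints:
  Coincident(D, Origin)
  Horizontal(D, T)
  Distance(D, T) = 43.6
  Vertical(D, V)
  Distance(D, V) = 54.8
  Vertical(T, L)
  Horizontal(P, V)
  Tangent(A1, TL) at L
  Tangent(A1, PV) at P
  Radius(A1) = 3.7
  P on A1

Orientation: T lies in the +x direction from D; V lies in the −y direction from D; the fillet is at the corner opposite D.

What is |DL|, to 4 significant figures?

67.17

D is at the origin; DT is horizontal with |DT| = 43.6 and T on the +x side, so T = (43.60, 0.000). DV is vertical with |DV| = 54.8 and V on the −y side, so V = (0.000, -54.80). The virtual corner opposite D is at (43.60, -54.80). Tangency of A1 to TL means the radius JL is perpendicular to TL and the tangent condition forces JP to be normal to PV, with radius 3.7, so the center J sits 3.7 in from both sides at J = (39.90, -51.10). That places the tangent points at L = (43.60, -51.10) on TL and P = (39.90, -54.80) on PV. Then |DL| = |L − D| = 67.17.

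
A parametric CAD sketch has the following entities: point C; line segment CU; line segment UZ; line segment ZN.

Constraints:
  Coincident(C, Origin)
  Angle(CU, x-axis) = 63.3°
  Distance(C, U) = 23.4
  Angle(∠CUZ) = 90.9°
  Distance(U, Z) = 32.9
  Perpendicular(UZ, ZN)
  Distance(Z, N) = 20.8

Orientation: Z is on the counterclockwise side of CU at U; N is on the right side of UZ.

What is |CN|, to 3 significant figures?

55.3

∠CUZ = 90.9°, so UZ runs at 63.3° + (180° − 90.9°) = 152° from the x-axis; with |UZ| = 32.9, Z = U + 32.9·(cos 152°, sin 152°) = (-18.6, 36.1). UZ is perpendicular to ZN; with |ZN| = 20.8 on the right of UZ, N = Z + 20.8·(0.463, 0.886) = (-9.01, 54.6). Then |CN| = |N − C| = 55.3.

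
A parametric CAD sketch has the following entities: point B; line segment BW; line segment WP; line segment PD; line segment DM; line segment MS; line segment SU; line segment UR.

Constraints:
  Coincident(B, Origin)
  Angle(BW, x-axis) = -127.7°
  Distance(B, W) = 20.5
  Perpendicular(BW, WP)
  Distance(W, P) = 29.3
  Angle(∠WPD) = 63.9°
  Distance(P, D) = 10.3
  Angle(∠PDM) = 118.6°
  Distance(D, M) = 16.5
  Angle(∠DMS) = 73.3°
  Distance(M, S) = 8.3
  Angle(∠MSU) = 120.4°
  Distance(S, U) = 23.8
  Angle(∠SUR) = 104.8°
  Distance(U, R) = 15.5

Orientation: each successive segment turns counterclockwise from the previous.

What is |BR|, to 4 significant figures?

42.85

∠MSU = 120.4° gives SU at -53.90° from the x-axis; with |SU| = 23.8, U = (10.83, -40.24). ∠SUR = 104.8° gives UR at 21.30° from the x-axis; with |UR| = 15.5, R = (25.27, -34.61). Then |BR| = |R − B| = 42.85.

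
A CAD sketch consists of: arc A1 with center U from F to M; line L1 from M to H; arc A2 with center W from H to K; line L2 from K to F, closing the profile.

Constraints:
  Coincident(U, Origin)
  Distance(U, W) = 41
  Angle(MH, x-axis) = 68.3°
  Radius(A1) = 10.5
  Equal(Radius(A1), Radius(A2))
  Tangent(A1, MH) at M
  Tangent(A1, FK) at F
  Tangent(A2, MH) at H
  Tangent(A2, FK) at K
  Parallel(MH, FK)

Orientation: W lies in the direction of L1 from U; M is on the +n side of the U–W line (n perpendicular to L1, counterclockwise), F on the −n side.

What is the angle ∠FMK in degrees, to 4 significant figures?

62.88°

The slot axis is L1's direction at 68.3°, so u = (cos 68.3°, sin 68.3°) = (0.3697, 0.9291) and n = (−sin 68.3°, cos 68.3°) = (-0.9291, 0.3697). U is at the origin and W lies 41.0 along u from U, so W = 41.0·u = (15.16, 38.09). Tangency of A1 to both parallel lines with radius 10.5 puts M and F at U ± 10.5·n: M = (-9.756, 3.882), F = (9.756, -3.882). Equal radii place H and K the same way about W: H = W + 10.5·n = (5.404, 41.98), K = W − 10.5·n = (24.92, 34.21). Then cos ∠FMK = MF·MK / (|MF||MK|), giving 62.88°.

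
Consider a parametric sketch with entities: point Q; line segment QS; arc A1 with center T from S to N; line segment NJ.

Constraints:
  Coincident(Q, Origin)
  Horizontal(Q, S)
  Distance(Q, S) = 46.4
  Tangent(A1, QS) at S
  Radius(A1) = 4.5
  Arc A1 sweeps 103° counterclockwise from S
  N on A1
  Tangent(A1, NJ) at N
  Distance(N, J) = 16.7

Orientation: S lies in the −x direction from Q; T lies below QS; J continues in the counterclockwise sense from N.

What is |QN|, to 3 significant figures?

51.1

Q is at the origin; QS is horizontal with |QS| = 46.4 and S on the −x side, so S = (-46.4, 0.00). The tangent condition forces TS to be normal to QS, so T = S + (0, -4.5) = (-46.4, -4.50). On A1, S sits at bearing 90° from T; a 103° counterclockwise sweep puts N at bearing 193°, so N = T + 4.5·(cos 193°, sin 193°) = (-50.8, -5.51). Then |QN| = |N − Q| = 51.1.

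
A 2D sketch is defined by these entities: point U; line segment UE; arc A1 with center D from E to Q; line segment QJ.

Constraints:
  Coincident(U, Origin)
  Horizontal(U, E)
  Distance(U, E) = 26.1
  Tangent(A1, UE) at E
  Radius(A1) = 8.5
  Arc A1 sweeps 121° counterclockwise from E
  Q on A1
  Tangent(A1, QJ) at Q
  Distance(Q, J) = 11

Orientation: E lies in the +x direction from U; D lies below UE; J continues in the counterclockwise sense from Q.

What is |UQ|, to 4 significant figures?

22.80

A1 meets UE tangentially, so DE is at right angles to UE, so D = E + (0, -8.5) = (26.10, -8.500). On A1, E sits at bearing 90° from D; a 121° counterclockwise sweep puts Q at bearing 211°, so Q = D + 8.5·(cos 211°, sin 211°) = (18.81, -12.88). Then |UQ| = |Q − U| = 22.80.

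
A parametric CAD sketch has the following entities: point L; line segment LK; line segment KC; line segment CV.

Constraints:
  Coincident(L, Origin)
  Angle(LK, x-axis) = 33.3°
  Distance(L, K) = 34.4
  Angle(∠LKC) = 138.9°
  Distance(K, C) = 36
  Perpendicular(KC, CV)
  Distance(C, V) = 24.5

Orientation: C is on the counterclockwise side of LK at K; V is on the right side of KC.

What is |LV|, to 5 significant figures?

77.808

∠LKC = 138.9°, so KC runs at 33.3° + (180° − 138.9°) = 74.400° from the x-axis; with |KC| = 36.0, C = K + 36.0·(cos 74.400°, sin 74.400°) = (38.433, 53.560). The perpendicularity gives CV at right angles to KC; with |CV| = 24.5 on the right of KC, V = C + 24.5·(0.96316, -0.26892) = (62.030, 46.972). Then |LV| = |V − L| = 77.808.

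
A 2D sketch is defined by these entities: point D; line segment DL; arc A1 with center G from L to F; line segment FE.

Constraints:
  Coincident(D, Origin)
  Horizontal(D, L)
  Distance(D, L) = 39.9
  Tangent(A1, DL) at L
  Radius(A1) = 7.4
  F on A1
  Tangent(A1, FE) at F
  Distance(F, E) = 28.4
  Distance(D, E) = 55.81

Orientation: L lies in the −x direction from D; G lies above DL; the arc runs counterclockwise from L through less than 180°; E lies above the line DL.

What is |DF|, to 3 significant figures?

34.3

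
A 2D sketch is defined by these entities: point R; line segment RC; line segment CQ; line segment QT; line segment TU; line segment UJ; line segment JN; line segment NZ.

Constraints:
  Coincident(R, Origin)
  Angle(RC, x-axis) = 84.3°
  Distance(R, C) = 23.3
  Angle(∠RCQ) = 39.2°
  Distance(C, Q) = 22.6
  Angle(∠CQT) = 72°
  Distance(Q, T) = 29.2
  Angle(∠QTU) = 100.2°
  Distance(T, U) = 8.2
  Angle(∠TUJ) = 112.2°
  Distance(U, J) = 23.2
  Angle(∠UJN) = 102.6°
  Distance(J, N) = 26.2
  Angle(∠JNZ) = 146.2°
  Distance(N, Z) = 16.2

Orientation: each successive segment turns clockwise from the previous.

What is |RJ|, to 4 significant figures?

21.18

∠QTU = 100.2° gives TU at 115.7° from the x-axis; with |TU| = 8.2, U = (-16.91, 3.924). ∠TUJ = 112.2° gives UJ at 47.90° from the x-axis; with |UJ| = 23.2, J = (-1.352, 21.14). Then |RJ| = |J − R| = 21.18.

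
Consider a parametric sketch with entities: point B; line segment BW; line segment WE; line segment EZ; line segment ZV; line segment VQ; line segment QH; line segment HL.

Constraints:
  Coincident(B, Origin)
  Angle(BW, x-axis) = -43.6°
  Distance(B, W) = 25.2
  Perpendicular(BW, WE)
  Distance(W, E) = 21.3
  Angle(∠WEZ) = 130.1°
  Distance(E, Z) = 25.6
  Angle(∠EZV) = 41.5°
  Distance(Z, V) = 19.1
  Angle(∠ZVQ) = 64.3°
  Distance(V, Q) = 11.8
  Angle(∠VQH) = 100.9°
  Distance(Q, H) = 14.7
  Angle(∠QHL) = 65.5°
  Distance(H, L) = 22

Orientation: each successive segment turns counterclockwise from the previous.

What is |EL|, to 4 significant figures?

27.66

B is at the origin; BW runs at -43.6° with length 25.2, so W = (18.25, -17.38). BW is perpendicular to WE, so WE runs at 46.40°; with |WE| = 21.3, E = (32.94, -1.954). ∠WEZ = 130.1° gives EZ at 96.30° from the x-axis; with |EZ| = 25.6, Z = (30.13, 23.49). ∠EZV = 41.5° gives ZV at -125.2° from the x-axis; with |ZV| = 19.1, V = (19.12, 7.884). ∠ZVQ = 64.3° gives VQ at -9.500° from the x-axis; with |VQ| = 11.8, Q = (30.76, 5.937). ∠VQH = 100.9° gives QH at 69.60° from the x-axis; with |QH| = 14.7, H = (35.88, 19.71). ∠QHL = 65.5° gives HL at -175.9° from the x-axis; with |HL| = 22.0, L = (13.94, 18.14). Then |EL| = |L − E| = 27.66.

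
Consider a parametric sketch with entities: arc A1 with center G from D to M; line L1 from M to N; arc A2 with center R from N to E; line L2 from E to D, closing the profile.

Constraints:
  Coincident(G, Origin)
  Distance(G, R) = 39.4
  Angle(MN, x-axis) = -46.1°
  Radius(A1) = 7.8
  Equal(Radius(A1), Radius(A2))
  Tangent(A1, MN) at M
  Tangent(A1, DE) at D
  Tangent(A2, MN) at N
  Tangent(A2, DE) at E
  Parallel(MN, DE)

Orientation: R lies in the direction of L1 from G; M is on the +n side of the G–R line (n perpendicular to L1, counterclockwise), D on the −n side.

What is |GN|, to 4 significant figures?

40.16

The slot axis is L1's direction at -46.1°, so u = (cos -46.1°, sin -46.1°) = (0.6934, -0.7206) and n = (−sin -46.1°, cos -46.1°) = (0.7206, 0.6934). G is at the origin and R lies 39.4 along u from G, so R = 39.4·u = (27.32, -28.39). Tangency of A1 to both parallel lines with radius 7.8 puts M and D at G ± 7.8·n: M = (5.620, 5.409), D = (-5.620, -5.409). Equal radii place N and E the same way about R: N = R + 7.8·n = (32.94, -22.98), E = R − 7.8·n = (21.70, -33.80). Then |GN| = |N − G| = 40.16.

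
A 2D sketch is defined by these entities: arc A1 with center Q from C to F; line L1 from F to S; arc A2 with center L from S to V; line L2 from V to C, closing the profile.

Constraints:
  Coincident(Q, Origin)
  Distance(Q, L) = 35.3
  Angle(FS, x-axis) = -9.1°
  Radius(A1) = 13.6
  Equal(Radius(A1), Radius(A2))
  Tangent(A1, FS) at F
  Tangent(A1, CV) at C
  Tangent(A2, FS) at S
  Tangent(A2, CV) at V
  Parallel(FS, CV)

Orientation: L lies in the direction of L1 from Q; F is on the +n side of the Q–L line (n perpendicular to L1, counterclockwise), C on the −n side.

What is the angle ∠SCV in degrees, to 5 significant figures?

37.616°

The slot axis is L1's direction at -9.1°, so u = (cos -9.1°, sin -9.1°) = (0.98741, -0.15816) and n = (−sin -9.1°, cos -9.1°) = (0.15816, 0.98741). Q is at the origin and L lies 35.3 along u from Q, so L = 35.3·u = (34.856, -5.5830). Tangency of A1 to both parallel lines with radius 13.6 puts F and C at Q ± 13.6·n: F = (2.1509, 13.429), C = (-2.1509, -13.429). Equal radii place S and V the same way about L: S = L + 13.6·n = (37.007, 7.8458), V = L − 13.6·n = (32.705, -19.012). Then cos ∠SCV = CS·CV / (|CS||CV|), giving 37.616°.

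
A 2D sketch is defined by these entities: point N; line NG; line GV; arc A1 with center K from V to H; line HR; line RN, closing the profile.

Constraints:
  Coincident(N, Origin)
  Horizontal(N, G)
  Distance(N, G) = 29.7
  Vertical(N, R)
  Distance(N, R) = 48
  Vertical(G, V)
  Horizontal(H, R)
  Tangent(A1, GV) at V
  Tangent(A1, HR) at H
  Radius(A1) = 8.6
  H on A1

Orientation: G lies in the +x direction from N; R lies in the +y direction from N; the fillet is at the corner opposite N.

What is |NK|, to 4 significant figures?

44.69

N and R share the same x with |NR| = 48.0 and R on the +y side, so R = (0.000, 48.00). The virtual corner opposite N is at (29.70, 48.00). Tangency of A1 to GV means the radius KV is perpendicular to GV and the tangent condition forces KH to be normal to HR, with radius 8.6, so the center K sits 8.6 in from both sides at K = (21.10, 39.40). Then |NK| = |K − N| = 44.69.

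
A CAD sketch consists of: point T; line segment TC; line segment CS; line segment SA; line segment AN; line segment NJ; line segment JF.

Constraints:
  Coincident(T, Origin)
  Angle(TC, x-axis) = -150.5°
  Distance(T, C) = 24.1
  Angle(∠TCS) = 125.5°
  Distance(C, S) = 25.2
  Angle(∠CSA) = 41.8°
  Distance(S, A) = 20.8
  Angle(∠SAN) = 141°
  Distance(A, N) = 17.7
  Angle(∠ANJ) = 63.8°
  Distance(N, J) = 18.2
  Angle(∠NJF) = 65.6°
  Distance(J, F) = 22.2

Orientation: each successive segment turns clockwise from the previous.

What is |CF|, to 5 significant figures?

20.243

∠ANJ = 63.8° gives NJ at -138.40° from the x-axis; with |NJ| = 18.2, J = (-21.124, -13.977). ∠NJF = 65.6° gives JF at 107.20° from the x-axis; with |JF| = 22.2, F = (-27.689, 7.2304). Then |CF| = |F − C| = 20.243.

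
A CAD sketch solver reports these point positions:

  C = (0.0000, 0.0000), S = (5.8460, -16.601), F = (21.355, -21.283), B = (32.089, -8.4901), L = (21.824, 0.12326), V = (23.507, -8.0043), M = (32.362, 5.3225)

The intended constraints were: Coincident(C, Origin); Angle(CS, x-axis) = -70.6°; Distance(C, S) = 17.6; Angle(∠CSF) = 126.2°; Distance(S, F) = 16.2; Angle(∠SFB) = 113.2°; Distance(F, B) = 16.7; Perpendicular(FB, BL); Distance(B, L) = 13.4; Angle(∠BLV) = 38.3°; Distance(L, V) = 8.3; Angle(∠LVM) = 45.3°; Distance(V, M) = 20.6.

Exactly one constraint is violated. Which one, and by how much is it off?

Distance(V, M) = 20.6 — off by 4.60.

C = (0.00, 0.00) ✓; CS at -70.60° ✓; |CS| = 17.60 ✓; ∠CSF = 126.2° ✓; |SF| = 16.20 ✓; ∠SFB = 113.2° ✓; |FB| = 16.70 ✓; ∠(FB, BL) = 90.00° ✓; |BL| = 13.40 ✓; ∠BLV = 38.30° ✓; |LV| = 8.300 ✓; ∠LVM = 45.30° ✓; |VM| = 16.00 ✗.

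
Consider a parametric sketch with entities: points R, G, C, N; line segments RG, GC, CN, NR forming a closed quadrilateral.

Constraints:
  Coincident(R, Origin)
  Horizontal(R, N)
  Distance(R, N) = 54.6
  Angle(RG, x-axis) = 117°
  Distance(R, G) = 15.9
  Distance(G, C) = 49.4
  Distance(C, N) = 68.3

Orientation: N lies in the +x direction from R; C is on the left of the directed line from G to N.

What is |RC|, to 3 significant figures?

59.7

Checks: R = (0.00, 0.00) ✓; |GC| = 49.40 ✓; |CN| = 68.30 ✓.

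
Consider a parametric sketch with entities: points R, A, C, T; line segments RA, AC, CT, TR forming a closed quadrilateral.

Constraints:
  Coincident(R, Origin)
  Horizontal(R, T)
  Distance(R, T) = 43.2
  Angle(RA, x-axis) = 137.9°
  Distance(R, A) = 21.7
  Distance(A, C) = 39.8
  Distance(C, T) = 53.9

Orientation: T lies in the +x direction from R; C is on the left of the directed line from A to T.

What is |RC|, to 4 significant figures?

44.87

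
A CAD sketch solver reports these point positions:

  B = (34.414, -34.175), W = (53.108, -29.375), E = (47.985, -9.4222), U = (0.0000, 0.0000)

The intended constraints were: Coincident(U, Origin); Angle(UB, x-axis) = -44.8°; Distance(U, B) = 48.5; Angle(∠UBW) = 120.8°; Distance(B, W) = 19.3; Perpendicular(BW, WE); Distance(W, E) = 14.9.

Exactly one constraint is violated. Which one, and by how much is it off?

Distance(W, E) = 14.9 — off by 5.70.

U = (0.00, 0.00) ✓; UB at -44.80° ✓; |UB| = 48.50 ✓; ∠UBW = 120.8° ✓; |BW| = 19.30 ✓; ∠(BW, WE) = 90.00° ✓; |WE| = 20.60 ✗.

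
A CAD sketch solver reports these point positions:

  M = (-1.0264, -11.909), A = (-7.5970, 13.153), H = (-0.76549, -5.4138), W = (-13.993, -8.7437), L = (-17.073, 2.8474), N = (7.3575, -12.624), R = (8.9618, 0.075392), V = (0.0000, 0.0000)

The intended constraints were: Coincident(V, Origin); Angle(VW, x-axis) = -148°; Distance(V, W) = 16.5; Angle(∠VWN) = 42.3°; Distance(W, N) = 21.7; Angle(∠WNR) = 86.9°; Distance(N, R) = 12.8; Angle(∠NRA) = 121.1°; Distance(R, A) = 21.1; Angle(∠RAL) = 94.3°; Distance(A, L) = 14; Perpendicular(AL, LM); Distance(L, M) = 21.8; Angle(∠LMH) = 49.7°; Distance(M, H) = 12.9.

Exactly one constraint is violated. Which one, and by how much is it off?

Distance(M, H) = 12.9 — off by 6.40.

V = (0.00, 0.00) ✓; VW at -148.0° ✓; |VW| = 16.50 ✓; ∠VWN = 42.30° ✓; |WN| = 21.70 ✓; ∠WNR = 86.90° ✓; |NR| = 12.80 ✓; ∠NRA = 121.1° ✓; |RA| = 21.10 ✓; ∠RAL = 94.30° ✓; |AL| = 14.00 ✓; ∠(AL, LM) = 90.00° ✓; |LM| = 21.80 ✓; ∠LMH = 49.70° ✓; |MH| = 6.500 ✗.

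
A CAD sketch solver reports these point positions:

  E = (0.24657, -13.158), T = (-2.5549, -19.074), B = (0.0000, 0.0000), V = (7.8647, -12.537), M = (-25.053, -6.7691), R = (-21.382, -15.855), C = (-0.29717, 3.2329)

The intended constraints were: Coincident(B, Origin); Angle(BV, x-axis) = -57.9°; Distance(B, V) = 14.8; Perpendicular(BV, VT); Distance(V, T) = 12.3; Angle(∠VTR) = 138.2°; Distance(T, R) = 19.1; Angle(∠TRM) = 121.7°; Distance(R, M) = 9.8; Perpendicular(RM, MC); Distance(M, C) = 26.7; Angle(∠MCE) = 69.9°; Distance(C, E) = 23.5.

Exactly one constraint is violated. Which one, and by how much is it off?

Distance(C, E) = 23.5 — off by 7.10.

B = (0.00, 0.00) ✓; BV at -57.90° ✓; |BV| = 14.80 ✓; ∠(BV, VT) = 90.00° ✓; |VT| = 12.30 ✓; ∠VTR = 138.2° ✓; |TR| = 19.10 ✓; ∠TRM = 121.7° ✓; |RM| = 9.799 ✓; ∠(RM, MC) = 90.00° ✓; |MC| = 26.70 ✓; ∠MCE = 69.90° ✓; |CE| = 16.40 ✗.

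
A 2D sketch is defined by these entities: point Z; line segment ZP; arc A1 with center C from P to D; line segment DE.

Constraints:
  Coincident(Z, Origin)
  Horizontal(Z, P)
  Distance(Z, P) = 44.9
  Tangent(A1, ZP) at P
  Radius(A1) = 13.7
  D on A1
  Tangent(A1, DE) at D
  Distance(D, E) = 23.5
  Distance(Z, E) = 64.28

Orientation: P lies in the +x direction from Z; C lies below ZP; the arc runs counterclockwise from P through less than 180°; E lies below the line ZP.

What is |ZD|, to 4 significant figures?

41.34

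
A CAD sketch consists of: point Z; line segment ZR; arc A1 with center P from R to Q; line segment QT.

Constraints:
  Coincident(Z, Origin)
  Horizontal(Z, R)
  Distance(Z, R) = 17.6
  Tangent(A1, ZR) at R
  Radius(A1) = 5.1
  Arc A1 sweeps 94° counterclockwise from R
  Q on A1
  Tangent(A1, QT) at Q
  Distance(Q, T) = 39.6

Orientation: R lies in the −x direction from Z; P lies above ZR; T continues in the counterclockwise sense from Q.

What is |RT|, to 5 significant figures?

45.019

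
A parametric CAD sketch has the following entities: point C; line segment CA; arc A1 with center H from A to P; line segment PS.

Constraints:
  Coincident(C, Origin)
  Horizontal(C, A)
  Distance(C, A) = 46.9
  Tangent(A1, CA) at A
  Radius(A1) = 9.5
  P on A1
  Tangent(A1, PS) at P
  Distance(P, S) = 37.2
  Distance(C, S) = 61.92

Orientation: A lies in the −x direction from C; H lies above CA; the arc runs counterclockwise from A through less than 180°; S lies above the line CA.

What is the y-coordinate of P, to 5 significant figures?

10.158

Checks: |HP| = 9.500 ✓; ∠(HP, PS) = 90.00° ✓; |PS| = 37.20 ✓; |CS| = 61.92 ✓.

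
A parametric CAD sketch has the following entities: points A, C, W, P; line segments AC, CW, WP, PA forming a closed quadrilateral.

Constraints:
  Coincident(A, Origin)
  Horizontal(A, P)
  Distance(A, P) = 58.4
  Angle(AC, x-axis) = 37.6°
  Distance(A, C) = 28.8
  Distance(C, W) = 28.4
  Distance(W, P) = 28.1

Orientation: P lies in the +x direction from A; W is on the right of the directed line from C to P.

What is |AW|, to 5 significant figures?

33.235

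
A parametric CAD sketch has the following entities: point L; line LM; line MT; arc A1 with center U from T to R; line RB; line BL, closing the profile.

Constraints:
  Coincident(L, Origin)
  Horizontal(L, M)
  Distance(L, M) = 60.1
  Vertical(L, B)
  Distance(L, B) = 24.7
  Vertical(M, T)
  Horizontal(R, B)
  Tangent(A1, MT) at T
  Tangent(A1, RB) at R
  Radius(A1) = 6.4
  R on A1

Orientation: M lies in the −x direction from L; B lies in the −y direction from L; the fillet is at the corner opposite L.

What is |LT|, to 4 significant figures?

62.82

The virtual corner opposite L is at (-60.10, -24.70). Since A1 is tangent to MT there, UT ⟂ MT and the tangent condition forces UR to be normal to RB, with radius 6.4, so the center U sits 6.4 in from both sides at U = (-53.70, -18.30). That places the tangent points at T = (-60.10, -18.30) on MT and R = (-53.70, -24.70) on RB. Then |LT| = |T − L| = 62.82.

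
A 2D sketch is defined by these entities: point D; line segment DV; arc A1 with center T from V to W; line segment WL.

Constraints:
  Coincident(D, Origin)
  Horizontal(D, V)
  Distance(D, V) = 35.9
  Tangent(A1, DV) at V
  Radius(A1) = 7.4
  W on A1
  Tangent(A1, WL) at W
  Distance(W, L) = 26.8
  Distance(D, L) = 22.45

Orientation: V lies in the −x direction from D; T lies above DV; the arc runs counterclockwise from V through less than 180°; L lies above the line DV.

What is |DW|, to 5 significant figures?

31.053

Checks: |TW| = 7.400 ✓; ∠(TW, WL) = 90.00° ✓; |WL| = 26.80 ✓; |DL| = 22.45 ✓.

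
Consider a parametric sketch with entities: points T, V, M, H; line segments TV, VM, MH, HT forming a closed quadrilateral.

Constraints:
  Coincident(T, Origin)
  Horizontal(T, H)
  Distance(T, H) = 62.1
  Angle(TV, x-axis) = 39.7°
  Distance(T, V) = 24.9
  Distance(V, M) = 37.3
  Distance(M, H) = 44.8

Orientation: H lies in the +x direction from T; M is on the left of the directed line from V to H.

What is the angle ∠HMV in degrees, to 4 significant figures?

67.08°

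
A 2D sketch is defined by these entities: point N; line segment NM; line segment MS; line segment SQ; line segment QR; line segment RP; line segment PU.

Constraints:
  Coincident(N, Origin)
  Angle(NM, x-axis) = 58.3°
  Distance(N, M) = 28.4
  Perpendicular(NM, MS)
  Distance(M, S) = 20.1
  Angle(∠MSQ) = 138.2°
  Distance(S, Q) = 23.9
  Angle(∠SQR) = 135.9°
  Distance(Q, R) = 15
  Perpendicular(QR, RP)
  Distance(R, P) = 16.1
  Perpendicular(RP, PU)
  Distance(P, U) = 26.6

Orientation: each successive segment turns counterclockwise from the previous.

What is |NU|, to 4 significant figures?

31.08

N is at the origin; NM runs at 58.3° with length 28.4, so M = (14.92, 24.16). NM is perpendicular to MS, so MS runs at 148.3°; with |MS| = 20.1, S = (-2.178, 34.73). ∠MSQ = 138.2° gives SQ at -169.9° from the x-axis; with |SQ| = 23.9, Q = (-25.71, 30.53). ∠SQR = 135.9° gives QR at -125.8° from the x-axis; with |QR| = 15.0, R = (-34.48, 18.37). QR is perpendicular to RP, so RP runs at -35.80°; with |RP| = 16.1, P = (-21.42, 8.950). RP is perpendicular to PU, so PU runs at 54.20°; with |PU| = 26.6, U = (-5.864, 30.52). Then |NU| = |U − N| = 31.08.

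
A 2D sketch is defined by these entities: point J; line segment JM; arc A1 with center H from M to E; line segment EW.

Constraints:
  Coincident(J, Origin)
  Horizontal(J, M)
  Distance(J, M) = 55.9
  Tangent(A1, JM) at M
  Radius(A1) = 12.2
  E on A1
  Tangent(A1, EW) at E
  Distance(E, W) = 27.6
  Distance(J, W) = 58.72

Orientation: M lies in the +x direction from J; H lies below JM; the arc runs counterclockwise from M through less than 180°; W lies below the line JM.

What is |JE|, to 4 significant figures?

45.33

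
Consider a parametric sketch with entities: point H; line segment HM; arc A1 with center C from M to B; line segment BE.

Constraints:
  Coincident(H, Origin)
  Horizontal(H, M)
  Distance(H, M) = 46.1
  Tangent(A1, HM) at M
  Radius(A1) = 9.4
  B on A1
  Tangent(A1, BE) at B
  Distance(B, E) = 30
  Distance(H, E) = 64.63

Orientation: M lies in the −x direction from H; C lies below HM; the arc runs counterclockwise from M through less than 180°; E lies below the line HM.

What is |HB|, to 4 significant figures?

56.44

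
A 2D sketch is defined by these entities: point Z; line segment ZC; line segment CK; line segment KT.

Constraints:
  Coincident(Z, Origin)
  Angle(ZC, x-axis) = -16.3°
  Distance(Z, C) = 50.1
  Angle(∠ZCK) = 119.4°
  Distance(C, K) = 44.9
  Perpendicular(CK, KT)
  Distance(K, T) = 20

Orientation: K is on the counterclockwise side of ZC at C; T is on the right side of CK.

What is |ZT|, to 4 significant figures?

94.24

∠ZCK = 119.4°, so CK runs at -16.3° + (180° − 119.4°) = 44.30° from the x-axis; with |CK| = 44.9, K = C + 44.9·(cos 44.30°, sin 44.30°) = (80.22, 17.30). The perpendicularity gives KT at right angles to CK; with |KT| = 20.0 on the right of CK, T = K + 20.0·(0.6984, -0.7157) = (94.19, 2.984). Then |ZT| = |T − Z| = 94.24.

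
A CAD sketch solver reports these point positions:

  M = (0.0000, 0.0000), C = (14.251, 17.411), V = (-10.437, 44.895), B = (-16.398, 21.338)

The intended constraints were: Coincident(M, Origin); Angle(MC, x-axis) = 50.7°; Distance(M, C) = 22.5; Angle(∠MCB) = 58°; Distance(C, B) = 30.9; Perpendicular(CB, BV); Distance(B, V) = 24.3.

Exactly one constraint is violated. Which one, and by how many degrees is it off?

Perpendicular(CB, BV) — off by 6.90°.

M = (0.00, 0.00) ✓; MC at 50.70° ✓; |MC| = 22.50 ✓; ∠MCB = 58.00° ✓; |CB| = 30.90 ✓; ∠(CB, BV) = 96.90° ✗; |BV| = 24.30 ✓.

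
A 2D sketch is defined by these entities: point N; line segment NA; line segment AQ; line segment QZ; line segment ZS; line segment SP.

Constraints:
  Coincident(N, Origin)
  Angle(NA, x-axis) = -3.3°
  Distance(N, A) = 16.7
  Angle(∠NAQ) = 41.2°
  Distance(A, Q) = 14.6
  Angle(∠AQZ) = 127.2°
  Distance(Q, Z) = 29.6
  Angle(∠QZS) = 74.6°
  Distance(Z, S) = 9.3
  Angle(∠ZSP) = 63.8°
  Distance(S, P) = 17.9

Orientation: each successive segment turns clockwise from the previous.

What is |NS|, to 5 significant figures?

19.611

N is at the origin; NA runs at -3.3° with length 16.7, so A = (16.672, -0.96132). ∠NAQ = 41.2° gives AQ at -142.10° from the x-axis; with |AQ| = 14.6, Q = (5.1517, -9.9299). ∠AQZ = 127.2° gives QZ at 165.10° from the x-axis; with |QZ| = 29.6, Z = (-23.453, -2.3188). ∠QZS = 74.6° gives ZS at 59.700° from the x-axis; with |ZS| = 9.3, S = (-18.761, 5.7108). Then |NS| = |S − N| = 19.611.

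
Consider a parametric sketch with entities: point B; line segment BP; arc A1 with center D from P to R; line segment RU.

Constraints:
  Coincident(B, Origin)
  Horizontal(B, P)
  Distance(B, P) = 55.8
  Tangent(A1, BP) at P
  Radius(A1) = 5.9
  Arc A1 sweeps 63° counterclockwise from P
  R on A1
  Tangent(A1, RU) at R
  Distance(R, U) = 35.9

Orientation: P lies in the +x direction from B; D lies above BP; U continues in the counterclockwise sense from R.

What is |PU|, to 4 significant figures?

41.28

On A1, P sits at bearing -90° from D; a 63° counterclockwise sweep puts R at bearing -27°, so R = D + 5.9·(cos -27°, sin -27°) = (61.06, 3.221). The tangent condition forces DR to be normal to RU, so RU runs along (−sin -27°, cos -27°); with |RU| = 35.9, U = (77.36, 35.21). Then |PU| = |U − P| = 41.28.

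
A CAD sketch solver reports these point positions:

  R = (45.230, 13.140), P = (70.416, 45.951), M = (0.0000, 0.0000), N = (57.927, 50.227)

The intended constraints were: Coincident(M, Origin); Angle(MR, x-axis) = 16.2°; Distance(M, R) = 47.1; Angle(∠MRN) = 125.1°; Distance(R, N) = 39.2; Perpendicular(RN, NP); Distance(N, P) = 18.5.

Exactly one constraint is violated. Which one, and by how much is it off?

Distance(N, P) = 18.5 — off by 5.30.

M = (0.00, 0.00) ✓; MR at 16.20° ✓; |MR| = 47.10 ✓; ∠MRN = 125.1° ✓; |RN| = 39.20 ✓; ∠(RN, NP) = 90.00° ✓; |NP| = 13.20 ✗.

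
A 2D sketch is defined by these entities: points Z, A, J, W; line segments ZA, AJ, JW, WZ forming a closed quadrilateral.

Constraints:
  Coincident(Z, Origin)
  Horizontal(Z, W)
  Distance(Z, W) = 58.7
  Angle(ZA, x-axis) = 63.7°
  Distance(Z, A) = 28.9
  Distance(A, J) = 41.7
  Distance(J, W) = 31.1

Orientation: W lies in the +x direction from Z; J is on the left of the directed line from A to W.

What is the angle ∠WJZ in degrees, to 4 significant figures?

68.70°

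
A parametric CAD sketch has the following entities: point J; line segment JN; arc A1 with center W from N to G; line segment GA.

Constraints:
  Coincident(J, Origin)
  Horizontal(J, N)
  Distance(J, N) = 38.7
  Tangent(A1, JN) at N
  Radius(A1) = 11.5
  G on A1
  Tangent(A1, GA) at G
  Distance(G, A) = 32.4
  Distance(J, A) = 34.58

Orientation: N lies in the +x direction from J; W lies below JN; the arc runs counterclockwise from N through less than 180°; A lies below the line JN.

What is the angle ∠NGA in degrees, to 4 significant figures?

151.3°

J is at the origin; JN is horizontal with |JN| = 38.7 and N on the +x side, so N = (38.70, 0.000). Since A1 is tangent to JN there, WN ⟂ JN, so W = N + (0, -11.5) = (38.70, -11.50). Since WG ⟂ GA (tangency), |WA| = √(11.5² + 32.4²) = 34.38 regardless of where G sits on A1. So A lies on both circle(J, 34.58) and circle(W, 34.38); the below-JN intersection is A = (11.55, -32.59). G is the foot of the tangent from A: G = (29.01, -5.302).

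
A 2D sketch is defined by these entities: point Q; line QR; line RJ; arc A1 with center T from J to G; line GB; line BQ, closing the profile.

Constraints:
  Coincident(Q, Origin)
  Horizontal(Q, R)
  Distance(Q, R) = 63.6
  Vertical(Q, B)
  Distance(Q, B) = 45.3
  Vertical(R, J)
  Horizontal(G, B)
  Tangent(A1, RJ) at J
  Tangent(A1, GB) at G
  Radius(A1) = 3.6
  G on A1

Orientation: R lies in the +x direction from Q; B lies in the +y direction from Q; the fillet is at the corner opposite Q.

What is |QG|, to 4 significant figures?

75.18

Q is at the origin; QR is horizontal with |QR| = 63.6 and R on the +x side, so R = (63.60, 0.000). QB is vertical with |QB| = 45.3 and B on the +y side, so B = (0.000, 45.30). The virtual corner opposite Q is at (63.60, 45.30). A1 meets RJ tangentially, so TJ is at right angles to RJ and the tangent condition forces TG to be normal to GB, with radius 3.6, so the center T sits 3.6 in from both sides at T = (60.00, 41.70). That places the tangent points at J = (63.60, 41.70) on RJ and G = (60.00, 45.30) on GB. Then |QG| = |G − Q| = 75.18.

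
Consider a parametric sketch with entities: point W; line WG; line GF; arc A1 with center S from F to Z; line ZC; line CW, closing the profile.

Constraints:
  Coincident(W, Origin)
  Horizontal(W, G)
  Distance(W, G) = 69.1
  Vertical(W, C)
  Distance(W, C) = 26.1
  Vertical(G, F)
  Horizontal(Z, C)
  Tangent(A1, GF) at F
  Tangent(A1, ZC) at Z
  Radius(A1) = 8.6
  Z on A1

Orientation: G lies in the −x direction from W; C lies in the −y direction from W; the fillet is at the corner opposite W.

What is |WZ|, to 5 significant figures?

65.890

W is at the origin; WG is horizontal with |WG| = 69.1 and G on the −x side, so G = (-69.100, 0.0000). W and C share the same x with |WC| = 26.1 and C on the −y side, so C = (0.0000, -26.100). The virtual corner opposite W is at (-69.100, -26.100). A1 meets GF tangentially, so SF is at right angles to GF and A1 meets ZC tangentially, so SZ is at right angles to ZC, with radius 8.6, so the center S sits 8.6 in from both sides at S = (-60.500, -17.500). That places the tangent points at F = (-69.100, -17.500) on GF and Z = (-60.500, -26.100) on ZC. Then |WZ| = |Z − W| = 65.890.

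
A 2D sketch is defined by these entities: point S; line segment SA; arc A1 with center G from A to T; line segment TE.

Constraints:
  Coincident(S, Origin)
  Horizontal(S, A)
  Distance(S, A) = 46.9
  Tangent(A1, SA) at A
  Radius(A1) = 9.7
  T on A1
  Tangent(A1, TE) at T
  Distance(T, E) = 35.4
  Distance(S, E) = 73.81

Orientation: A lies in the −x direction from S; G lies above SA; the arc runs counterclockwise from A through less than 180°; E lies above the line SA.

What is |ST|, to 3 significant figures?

41.8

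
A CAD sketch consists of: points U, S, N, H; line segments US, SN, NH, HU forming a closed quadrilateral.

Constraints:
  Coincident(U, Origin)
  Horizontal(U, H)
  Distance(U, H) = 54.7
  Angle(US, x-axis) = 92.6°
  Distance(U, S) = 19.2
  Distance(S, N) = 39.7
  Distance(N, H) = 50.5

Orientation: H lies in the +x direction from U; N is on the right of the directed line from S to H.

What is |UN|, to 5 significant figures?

21.111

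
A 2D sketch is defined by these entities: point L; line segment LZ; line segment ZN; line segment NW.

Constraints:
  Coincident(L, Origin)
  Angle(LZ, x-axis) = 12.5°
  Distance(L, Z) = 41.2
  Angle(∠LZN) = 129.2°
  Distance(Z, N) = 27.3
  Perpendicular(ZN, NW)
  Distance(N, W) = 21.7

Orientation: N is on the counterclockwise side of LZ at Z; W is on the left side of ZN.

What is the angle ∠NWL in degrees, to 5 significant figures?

100.85°

L is at the origin; LZ runs at 12.5° with length 41.2, so Z = 41.2·(cos 12.5°, sin 12.5°) = (40.223, 8.9173). ∠LZN = 129.2°, so ZN runs at 12.5° + (180° − 129.2°) = 63.300° from the x-axis; with |ZN| = 27.3, N = Z + 27.3·(cos 63.300°, sin 63.300°) = (52.490, 33.306). ZN is perpendicular to NW; with |NW| = 21.7 on the left of ZN, W = N + 21.7·(-0.89337, 0.44932) = (33.104, 43.057). Then cos ∠NWL = WN·WL / (|WN||WL|), giving 100.85°.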